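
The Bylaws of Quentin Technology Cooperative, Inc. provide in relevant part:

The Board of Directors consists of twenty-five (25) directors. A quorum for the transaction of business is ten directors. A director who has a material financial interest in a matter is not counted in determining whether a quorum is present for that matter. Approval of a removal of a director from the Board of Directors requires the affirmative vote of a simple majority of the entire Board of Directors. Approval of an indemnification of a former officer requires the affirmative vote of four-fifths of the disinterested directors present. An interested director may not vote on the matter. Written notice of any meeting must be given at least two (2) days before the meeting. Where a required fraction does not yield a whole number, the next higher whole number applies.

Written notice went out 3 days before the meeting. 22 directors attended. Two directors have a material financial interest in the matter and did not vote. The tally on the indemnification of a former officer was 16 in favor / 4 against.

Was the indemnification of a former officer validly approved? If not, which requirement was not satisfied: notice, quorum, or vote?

Notice: 3 days given; 2 required (3 ≥ 2). Satisfied.
Quorum: 22 present, but the 2 interested directors do not count, leaving 20. Quorum is 10. Satisfied.
Vote: the indemnification of a former officer requires four-fifths of the disinterested directors present (22 − 2 = 20). 4/5 of 20 = 16, so 16 affirmative votes are needed; 16 voted in favor. Satisfied.

Valid — all requirements satisfied.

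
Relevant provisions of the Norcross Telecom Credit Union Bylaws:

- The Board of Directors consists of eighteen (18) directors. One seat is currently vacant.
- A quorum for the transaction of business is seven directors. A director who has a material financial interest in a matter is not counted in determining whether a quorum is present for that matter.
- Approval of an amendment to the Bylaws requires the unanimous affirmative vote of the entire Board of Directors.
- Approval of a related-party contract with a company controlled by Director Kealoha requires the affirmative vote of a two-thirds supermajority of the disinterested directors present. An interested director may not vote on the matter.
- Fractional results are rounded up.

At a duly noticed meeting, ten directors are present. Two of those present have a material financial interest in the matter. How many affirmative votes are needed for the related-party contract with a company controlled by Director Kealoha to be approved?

The related-party contract with a company controlled by Director Kealoha requires two-thirds of the disinterested directors present (10 − 2 = 8).
2/3 of 8 = 5.33, rounded up to 6.

6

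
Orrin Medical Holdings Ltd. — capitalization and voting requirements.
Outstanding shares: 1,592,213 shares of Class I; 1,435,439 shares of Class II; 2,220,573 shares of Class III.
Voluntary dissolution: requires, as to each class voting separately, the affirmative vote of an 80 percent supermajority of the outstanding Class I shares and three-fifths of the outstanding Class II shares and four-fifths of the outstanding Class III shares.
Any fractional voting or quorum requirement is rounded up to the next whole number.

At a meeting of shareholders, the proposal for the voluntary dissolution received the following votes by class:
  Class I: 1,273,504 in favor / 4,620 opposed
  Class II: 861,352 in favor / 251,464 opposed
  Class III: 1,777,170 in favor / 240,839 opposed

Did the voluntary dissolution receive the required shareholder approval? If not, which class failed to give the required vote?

Not approved — the Class I shares did not give the required vote.

Class I: 4/5 of 1592213 = 1273770.40, rounded up to 1273771; 1,273,771 required, 1,273,504 in favor — not approved.
Class II: 3/5 of 1435439 = 861263.40, rounded up to 861264; 861,264 required, 861,352 in favor — approved.
Class III: 4/5 of 2220573 = 1776458.40, rounded up to 1776459; 1,776,459 required, 1,777,170 in favor — approved.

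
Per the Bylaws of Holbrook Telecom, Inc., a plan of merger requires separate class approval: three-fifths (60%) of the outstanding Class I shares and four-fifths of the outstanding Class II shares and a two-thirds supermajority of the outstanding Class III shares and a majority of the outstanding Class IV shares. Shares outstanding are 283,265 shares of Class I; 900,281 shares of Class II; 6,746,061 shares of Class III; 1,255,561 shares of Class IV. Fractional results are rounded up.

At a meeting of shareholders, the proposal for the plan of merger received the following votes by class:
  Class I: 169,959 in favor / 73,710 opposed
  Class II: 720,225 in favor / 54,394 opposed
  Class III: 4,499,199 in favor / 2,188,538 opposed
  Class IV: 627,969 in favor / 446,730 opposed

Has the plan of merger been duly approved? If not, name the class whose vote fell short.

Class I: 3/5 of 283265 = 169959; 169,959 required, 169,959 in favor — approved.
Class II: 4/5 of 900281 = 720224.80, rounded up to 720225; 720,225 required, 720,225 in favor — approved.
Class III: 2/3 of 6746061 = 4497374; 4,497,374 required, 4,499,199 in favor — approved.
Class IV: a majority of 1255561 is 627781; 627,781 required, 627,969 in favor — approved.

Approved — every class gave the required vote.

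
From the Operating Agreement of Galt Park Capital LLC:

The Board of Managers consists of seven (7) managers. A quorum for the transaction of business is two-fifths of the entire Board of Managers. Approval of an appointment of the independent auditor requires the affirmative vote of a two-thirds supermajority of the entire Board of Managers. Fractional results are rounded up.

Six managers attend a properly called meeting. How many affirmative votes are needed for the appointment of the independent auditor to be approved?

5

The appointment of the independent auditor requires two-thirds of the entire Board of Managers (7).
2/3 of 7 = 4.67, rounded up to 5.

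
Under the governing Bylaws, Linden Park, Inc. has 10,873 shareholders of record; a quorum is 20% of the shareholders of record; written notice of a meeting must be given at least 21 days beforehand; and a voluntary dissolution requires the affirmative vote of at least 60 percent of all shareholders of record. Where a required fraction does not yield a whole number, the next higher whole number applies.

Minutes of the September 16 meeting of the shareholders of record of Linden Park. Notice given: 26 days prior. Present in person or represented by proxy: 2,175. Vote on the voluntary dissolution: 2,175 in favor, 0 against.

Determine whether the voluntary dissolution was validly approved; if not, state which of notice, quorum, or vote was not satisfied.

Invalid — vote requirement not satisfied.

Notice: 26 days given; 21 required. Satisfied.
Quorum: 20% of 10,873 = 2,174.60, rounded up to 2,175; 2,175 present. Satisfied.
Vote: requires three-fifths of all shareholders of record (10,873); 3/5 of 10873 = 6523.80, rounded up to 6524, so 6,524 needed; 2,175 in favor. Not satisfied.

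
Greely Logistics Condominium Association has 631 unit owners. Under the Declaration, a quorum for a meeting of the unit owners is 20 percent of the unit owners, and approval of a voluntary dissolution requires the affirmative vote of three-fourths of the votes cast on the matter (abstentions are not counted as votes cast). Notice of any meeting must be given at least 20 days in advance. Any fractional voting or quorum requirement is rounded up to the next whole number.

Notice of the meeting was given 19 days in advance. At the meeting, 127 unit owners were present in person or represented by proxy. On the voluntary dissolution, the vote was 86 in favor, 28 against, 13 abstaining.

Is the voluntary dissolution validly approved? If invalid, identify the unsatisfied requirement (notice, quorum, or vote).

Notice: 19 days given; 20 required. Not satisfied.
Quorum: 20% of 631 = 126.20, rounded up to 127; 127 present. Satisfied.
Vote: requires three-fourths of the votes cast (127 − 13 abstaining = 114); 3/4 of 114 = 85.50, rounded up to 86, so 86 needed; 86 in favor. Satisfied.

Invalid — notice requirement not satisfied.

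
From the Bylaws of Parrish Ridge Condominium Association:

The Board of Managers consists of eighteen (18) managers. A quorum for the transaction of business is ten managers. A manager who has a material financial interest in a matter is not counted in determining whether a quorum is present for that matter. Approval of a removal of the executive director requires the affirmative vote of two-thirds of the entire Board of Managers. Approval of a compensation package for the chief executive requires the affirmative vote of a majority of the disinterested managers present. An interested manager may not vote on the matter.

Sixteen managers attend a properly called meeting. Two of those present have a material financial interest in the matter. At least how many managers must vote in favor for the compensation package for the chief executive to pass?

The compensation package for the chief executive requires a majority of the disinterested managers present (16 − 2 = 14).
A majority of 14 is 8.

8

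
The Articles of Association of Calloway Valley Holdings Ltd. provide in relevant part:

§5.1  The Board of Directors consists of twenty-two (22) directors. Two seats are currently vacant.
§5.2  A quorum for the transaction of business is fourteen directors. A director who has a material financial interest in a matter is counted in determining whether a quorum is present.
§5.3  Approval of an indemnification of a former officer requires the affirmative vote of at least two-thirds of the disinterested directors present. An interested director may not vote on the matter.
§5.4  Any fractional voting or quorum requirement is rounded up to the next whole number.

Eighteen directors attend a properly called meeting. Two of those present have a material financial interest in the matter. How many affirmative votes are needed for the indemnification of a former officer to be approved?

The indemnification of a former officer requires two-thirds of the disinterested directors present (18 − 2 = 16).
2/3 of 16 = 10.67, rounded up to 11.

11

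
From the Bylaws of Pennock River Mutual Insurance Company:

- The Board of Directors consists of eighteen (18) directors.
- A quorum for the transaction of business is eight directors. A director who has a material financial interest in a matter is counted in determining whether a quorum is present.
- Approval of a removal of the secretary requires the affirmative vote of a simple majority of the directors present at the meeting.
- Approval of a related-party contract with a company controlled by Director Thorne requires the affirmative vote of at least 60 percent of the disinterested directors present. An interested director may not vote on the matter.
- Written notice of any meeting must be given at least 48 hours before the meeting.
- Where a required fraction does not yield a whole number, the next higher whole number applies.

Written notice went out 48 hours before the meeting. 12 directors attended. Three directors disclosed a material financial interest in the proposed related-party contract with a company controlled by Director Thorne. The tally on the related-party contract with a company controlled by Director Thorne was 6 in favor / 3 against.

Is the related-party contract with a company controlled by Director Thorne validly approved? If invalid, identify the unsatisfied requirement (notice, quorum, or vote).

Notice: 48 hours given; 48 required (48 ≥ 48). Satisfied.
Quorum: 12 present (interested directors count toward quorum); quorum is 8. Satisfied.
Vote: the related-party contract with a company controlled by Director Thorne requires three-fifths of the disinterested directors present (12 − 3 = 9). 3/5 of 9 = 5.40, rounded up to 6, so 6 affirmative votes are needed; 6 voted in favor. Satisfied.

Valid — all requirements satisfied.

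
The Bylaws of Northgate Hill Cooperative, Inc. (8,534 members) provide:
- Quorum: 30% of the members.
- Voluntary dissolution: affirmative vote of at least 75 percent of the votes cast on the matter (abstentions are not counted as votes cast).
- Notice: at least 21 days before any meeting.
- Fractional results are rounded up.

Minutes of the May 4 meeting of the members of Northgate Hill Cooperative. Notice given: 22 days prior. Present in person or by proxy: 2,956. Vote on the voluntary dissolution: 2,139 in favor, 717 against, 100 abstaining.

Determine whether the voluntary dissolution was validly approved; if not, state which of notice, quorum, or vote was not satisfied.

Invalid — vote requirement not satisfied.

Notice: 22 days given; 21 required. Satisfied.
Quorum: 30% of 8,534 = 2,560.20, rounded up to 2,561; 2,956 present. Satisfied.
Vote: requires three-fourths of the votes cast (2,956 − 100 abstaining = 2,856); 3/4 of 2856 = 2142, so 2,142 needed; 2,139 in favor. Not satisfied.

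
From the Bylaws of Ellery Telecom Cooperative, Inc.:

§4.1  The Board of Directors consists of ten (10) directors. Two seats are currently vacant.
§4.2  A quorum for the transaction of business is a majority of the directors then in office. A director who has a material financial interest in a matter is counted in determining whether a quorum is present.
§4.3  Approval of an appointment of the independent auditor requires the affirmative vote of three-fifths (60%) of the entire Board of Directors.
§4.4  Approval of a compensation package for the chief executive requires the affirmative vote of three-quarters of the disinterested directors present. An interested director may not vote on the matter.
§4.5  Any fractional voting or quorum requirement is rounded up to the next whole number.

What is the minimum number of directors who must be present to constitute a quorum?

A majority of 8 is 5.

5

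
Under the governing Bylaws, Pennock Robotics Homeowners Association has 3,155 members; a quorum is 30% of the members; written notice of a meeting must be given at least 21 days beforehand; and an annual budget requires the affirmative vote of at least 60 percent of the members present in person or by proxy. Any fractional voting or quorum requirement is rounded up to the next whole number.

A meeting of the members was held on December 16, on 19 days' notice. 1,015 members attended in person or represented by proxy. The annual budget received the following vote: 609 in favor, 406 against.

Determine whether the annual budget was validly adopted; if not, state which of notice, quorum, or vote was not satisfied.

Invalid — notice requirement not satisfied.

Notice: 19 days given; 21 required. Not satisfied.
Quorum: 30% of 3,155 = 946.50, rounded up to 947; 1,015 present. Satisfied.
Vote: requires three-fifths of those present (1,015); 3/5 of 1015 = 609, so 609 needed; 609 in favor. Satisfied.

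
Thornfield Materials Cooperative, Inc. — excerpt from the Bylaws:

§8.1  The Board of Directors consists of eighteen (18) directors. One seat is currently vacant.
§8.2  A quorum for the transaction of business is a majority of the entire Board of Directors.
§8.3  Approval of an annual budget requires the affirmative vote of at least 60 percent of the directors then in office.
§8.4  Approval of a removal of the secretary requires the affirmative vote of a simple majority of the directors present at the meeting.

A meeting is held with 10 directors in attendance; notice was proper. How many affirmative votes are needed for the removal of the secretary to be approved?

6

The removal of the secretary requires a majority of the directors present (10).
A majority of 10 is 6.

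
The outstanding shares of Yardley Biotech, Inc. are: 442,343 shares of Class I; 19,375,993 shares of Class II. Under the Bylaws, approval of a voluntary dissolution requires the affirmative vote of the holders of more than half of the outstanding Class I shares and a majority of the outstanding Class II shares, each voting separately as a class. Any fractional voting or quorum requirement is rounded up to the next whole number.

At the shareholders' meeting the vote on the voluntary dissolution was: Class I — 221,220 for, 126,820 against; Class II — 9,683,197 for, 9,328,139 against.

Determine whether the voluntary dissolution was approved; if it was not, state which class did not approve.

Not approved — the Class II shares did not give the required vote.

Class I: a majority of 442343 is 221172; 221,172 required, 221,220 in favor — approved.
Class II: a majority of 19375993 is 9687997; 9,687,997 required, 9,683,197 in favor — not approved.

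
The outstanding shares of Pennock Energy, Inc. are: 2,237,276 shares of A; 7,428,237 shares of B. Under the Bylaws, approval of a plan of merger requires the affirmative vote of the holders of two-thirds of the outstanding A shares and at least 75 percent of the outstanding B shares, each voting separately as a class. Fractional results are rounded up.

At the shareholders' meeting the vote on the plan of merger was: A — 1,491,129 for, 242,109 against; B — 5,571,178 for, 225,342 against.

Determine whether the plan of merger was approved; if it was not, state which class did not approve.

Not approved — the A shares did not give the required vote.

A: 2/3 of 2237276 = 1491517.33, rounded up to 1491518; 1,491,518 required, 1,491,129 in favor — not approved.
B: 3/4 of 7428237 = 5571177.75, rounded up to 5571178; 5,571,178 required, 5,571,178 in favor — approved.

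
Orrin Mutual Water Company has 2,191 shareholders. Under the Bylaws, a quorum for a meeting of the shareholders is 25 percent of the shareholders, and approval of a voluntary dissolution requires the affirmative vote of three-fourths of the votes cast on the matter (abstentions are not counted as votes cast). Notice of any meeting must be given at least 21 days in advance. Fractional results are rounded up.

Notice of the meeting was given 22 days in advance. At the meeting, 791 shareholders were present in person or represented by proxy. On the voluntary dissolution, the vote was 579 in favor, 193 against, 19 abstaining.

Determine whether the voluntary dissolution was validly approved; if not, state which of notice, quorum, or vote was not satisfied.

Notice: 22 days given; 21 required. Satisfied.
Quorum: 25% of 2,191 = 547.75, rounded up to 548; 791 present. Satisfied.
Vote: requires three-fourths of the votes cast (791 − 19 abstaining = 772); 3/4 of 772 = 579, so 579 needed; 579 in favor. Satisfied.

Valid — all requirements satisfied.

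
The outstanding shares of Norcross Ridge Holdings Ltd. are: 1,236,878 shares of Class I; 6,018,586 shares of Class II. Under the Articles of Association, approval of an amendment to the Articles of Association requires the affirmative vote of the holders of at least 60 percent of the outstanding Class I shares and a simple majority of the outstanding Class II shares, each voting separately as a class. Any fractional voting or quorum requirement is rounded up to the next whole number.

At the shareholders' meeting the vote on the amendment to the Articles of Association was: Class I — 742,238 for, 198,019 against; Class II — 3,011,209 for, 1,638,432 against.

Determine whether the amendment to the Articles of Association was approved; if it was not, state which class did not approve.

Approved — every class gave the required vote.

Class I: 3/5 of 1236878 = 742126.80, rounded up to 742127; 742,127 required, 742,238 in favor — approved.
Class II: a majority of 6018586 is 3009294; 3,009,294 required, 3,011,209 in favor — approved.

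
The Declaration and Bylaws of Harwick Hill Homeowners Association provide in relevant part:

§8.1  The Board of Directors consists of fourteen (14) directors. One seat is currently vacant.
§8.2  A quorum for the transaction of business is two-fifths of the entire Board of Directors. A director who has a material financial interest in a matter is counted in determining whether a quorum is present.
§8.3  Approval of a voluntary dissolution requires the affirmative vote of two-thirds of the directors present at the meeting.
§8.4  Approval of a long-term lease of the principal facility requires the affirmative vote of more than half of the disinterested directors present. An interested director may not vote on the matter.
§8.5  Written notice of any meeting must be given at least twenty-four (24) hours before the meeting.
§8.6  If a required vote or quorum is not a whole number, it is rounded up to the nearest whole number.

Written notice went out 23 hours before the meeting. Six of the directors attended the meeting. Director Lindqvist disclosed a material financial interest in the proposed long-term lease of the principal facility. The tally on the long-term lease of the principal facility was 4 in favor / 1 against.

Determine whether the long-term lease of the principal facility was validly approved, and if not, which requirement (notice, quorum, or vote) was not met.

Notice: 23 hours given; 24 required (23 < 24). Not satisfied.
Quorum: 6 present (interested directors count toward quorum); quorum is 6. Satisfied.
Vote: the long-term lease of the principal facility requires a majority of the disinterested directors present (6 − 1 = 5). A majority of 5 is 3, so 3 affirmative votes are needed; 4 voted in favor. Satisfied.

Invalid — notice requirement not satisfied.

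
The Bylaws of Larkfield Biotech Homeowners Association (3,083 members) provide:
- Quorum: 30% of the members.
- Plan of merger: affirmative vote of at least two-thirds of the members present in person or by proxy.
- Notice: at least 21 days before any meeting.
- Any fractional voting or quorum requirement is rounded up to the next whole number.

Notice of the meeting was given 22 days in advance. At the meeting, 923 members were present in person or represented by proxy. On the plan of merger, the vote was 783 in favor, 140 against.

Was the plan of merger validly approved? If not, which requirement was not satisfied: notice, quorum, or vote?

Invalid — quorum requirement not satisfied.

Notice: 22 days given; 21 required. Satisfied.
Quorum: 30% of 3,083 = 924.90, rounded up to 925; 923 present. Not satisfied.
Vote: requires two-thirds of those present (923); 2/3 of 923 = 615.33, rounded up to 616, so 616 needed; 783 in favor. Satisfied.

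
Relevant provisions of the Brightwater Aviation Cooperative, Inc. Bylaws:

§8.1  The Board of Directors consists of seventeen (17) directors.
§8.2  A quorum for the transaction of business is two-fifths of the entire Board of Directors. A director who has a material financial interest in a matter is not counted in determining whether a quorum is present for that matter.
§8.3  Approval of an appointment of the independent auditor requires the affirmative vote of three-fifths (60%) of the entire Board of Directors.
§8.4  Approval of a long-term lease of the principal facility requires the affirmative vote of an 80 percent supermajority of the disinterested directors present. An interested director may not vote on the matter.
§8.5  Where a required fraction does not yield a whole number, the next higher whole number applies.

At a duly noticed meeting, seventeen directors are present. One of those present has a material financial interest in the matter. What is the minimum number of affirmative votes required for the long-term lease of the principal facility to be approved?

13

The long-term lease of the principal facility requires four-fifths of the disinterested directors present (17 − 1 = 16).
4/5 of 16 = 12.80, rounded up to 13.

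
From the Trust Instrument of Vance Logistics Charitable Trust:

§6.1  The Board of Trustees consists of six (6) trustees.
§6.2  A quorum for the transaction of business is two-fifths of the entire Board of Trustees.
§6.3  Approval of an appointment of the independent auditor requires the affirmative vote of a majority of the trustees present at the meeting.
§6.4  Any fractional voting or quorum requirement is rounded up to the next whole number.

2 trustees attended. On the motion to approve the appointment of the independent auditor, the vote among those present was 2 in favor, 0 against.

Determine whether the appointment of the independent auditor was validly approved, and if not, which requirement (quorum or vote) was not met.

Quorum: 2 present; quorum is 3. Not satisfied.
Vote: the appointment of the independent auditor requires a majority of the trustees present (2). A majority of 2 is 2, so 2 affirmative votes are needed; 2 voted in favor. Satisfied. (Moot — without a quorum no business can be validly transacted.)

Invalid — quorum requirement not satisfied.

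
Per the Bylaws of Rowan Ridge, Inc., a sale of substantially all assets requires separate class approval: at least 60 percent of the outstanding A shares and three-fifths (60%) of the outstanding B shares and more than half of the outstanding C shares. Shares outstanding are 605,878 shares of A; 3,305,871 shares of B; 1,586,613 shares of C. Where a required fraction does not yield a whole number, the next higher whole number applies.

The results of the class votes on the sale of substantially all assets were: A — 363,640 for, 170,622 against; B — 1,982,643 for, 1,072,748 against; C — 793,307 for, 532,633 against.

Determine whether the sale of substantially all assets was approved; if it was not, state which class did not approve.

Not approved — the B shares did not give the required vote.

A: 3/5 of 605878 = 363526.80, rounded up to 363527; 363,527 required, 363,640 in favor — approved.
B: 3/5 of 3305871 = 1983522.60, rounded up to 1983523; 1,983,523 required, 1,982,643 in favor — not approved.
C: a majority of 1586613 is 793307; 793,307 required, 793,307 in favor — approved.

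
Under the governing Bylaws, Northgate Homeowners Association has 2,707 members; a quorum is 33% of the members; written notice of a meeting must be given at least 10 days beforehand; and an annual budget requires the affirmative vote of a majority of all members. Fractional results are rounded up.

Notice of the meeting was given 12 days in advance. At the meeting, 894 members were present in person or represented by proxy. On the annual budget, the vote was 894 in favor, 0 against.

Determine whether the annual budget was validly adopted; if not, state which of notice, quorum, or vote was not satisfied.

Invalid — vote requirement not satisfied.

Notice: 12 days given; 10 required. Satisfied.
Quorum: 33% of 2,707 = 893.31, rounded up to 894; 894 present. Satisfied.
Vote: requires a majority of all members (2,707); a majority of 2707 is 1354, so 1,354 needed; 894 in favor. Not satisfied.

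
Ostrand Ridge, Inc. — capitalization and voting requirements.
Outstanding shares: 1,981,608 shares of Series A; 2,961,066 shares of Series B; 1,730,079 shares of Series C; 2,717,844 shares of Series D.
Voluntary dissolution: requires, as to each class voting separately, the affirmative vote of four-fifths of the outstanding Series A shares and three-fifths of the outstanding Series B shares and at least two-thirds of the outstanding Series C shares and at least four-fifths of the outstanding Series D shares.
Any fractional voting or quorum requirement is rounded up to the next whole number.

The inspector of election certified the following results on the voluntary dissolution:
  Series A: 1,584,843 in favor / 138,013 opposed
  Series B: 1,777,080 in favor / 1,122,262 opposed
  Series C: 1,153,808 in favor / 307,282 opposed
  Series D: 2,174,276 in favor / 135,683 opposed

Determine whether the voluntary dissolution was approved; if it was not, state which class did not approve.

Series A: 4/5 of 1981608 = 1585286.40, rounded up to 1585287; 1,585,287 required, 1,584,843 in favor — not approved.
Series B: 3/5 of 2961066 = 1776639.60, rounded up to 1776640; 1,776,640 required, 1,777,080 in favor — approved.
Series C: 2/3 of 1730079 = 1153386; 1,153,386 required, 1,153,808 in favor — approved.
Series D: 4/5 of 2717844 = 2174275.20, rounded up to 2174276; 2,174,276 required, 2,174,276 in favor — approved.

Not approved — the Series A shares did not give the required vote.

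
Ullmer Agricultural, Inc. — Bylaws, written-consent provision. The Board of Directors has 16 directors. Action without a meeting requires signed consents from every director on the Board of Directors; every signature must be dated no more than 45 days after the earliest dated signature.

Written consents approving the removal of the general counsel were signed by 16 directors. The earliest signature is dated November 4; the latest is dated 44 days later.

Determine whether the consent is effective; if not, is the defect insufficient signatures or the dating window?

Signatures required: every one of 16 — unanimous means all 16, so 16 needed; 16 signed. Sufficient.
Dating window: the latest signature is 44 days after the earliest; the limit is 45 days. Within the window.

Effective — both the signature and dating-window requirements are satisfied.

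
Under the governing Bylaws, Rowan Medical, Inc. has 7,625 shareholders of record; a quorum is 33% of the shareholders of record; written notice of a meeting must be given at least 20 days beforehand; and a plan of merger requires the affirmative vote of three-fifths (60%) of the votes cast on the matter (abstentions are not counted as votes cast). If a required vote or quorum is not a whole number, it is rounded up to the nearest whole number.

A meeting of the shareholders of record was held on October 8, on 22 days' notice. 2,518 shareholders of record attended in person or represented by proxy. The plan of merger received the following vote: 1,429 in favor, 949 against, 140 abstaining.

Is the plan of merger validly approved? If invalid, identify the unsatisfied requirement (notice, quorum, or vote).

Notice: 22 days given; 20 required. Satisfied.
Quorum: 33% of 7,625 = 2,516.25, rounded up to 2,517; 2,518 present. Satisfied.
Vote: requires three-fifths of the votes cast (2,518 − 140 abstaining = 2,378); 3/5 of 2378 = 1426.80, rounded up to 1427, so 1,427 needed; 1,429 in favor. Satisfied.

Valid — all requirements satisfied.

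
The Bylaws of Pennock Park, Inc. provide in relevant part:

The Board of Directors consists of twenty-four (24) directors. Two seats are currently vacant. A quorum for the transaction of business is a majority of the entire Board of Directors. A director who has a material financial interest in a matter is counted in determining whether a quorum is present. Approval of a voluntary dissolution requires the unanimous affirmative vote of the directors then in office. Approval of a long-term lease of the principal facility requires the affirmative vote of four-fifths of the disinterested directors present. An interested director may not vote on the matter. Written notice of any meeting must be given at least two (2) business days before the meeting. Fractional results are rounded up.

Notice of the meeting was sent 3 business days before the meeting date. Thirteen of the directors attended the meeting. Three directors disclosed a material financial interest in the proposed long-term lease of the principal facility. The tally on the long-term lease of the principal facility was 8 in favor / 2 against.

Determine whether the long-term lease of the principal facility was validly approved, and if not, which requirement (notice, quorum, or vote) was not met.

Notice: 3 business days given; 2 required (3 ≥ 2). Satisfied.
Quorum: 13 present (interested directors count toward quorum); quorum is 13. Satisfied.
Vote: the long-term lease of the principal facility requires four-fifths of the disinterested directors present (13 − 3 = 10). 4/5 of 10 = 8, so 8 affirmative votes are needed; 8 voted in favor. Satisfied.

Valid — all requirements satisfied.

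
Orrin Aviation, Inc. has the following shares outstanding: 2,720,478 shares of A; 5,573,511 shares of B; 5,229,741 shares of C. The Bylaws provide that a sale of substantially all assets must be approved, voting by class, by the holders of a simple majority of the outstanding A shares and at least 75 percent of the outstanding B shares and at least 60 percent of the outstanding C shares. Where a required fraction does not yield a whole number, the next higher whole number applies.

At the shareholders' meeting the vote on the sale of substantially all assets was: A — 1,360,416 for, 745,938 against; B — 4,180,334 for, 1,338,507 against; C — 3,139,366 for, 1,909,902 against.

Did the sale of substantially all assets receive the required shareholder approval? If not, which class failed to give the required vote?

A: a majority of 2720478 is 1360240; 1,360,240 required, 1,360,416 in favor — approved.
B: 3/4 of 5573511 = 4180133.25, rounded up to 4180134; 4,180,134 required, 4,180,334 in favor — approved.
C: 3/5 of 5229741 = 3137844.60, rounded up to 3137845; 3,137,845 required, 3,139,366 in favor — approved.

Approved — every class gave the required vote.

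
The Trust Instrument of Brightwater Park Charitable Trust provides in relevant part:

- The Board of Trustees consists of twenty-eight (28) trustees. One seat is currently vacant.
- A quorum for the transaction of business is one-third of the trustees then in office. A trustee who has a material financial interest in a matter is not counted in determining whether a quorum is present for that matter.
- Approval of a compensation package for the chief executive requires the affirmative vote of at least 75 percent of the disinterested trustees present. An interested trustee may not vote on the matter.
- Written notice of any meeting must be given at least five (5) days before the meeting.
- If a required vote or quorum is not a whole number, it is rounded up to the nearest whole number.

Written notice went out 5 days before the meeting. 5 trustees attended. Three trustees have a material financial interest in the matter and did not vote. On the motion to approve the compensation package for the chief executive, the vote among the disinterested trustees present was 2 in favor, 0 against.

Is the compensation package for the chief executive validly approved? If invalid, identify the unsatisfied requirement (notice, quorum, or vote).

Notice: 5 days given; 5 required (5 ≥ 5). Satisfied.
Quorum: 5 present, but the 3 interested trustees do not count, leaving 2. Quorum is 9. Not satisfied.
Vote: the compensation package for the chief executive requires three-fourths of the disinterested trustees present (5 − 3 = 2). 3/4 of 2 = 1.50, rounded up to 2, so 2 affirmative votes are needed; 2 voted in favor. Satisfied. (Moot — without a quorum no business can be validly transacted.)

Invalid — quorum requirement not satisfied.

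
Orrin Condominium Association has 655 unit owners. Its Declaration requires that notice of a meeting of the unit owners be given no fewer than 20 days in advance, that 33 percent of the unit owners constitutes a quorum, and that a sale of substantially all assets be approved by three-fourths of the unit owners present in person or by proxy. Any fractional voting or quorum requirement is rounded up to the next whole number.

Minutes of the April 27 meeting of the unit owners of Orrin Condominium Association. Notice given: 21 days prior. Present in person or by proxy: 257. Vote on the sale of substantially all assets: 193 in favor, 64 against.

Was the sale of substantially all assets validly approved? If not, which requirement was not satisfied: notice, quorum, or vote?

Notice: 21 days given; 20 required. Satisfied.
Quorum: 33% of 655 = 216.15, rounded up to 217; 257 present. Satisfied.
Vote: requires three-fourths of those present (257); 3/4 of 257 = 192.75, rounded up to 193, so 193 needed; 193 in favor. Satisfied.

Valid — all requirements satisfied.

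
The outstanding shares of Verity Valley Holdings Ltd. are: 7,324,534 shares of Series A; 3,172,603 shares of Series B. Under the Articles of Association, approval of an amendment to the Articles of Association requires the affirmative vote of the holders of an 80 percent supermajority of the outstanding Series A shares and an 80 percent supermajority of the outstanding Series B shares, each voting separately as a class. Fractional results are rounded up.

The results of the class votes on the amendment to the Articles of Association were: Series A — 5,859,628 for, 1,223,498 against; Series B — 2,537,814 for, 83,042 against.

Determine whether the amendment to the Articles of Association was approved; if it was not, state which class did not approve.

Series A: 4/5 of 7324534 = 5859627.20, rounded up to 5859628; 5,859,628 required, 5,859,628 in favor — approved.
Series B: 4/5 of 3172603 = 2538082.40, rounded up to 2538083; 2,538,083 required, 2,537,814 in favor — not approved.

Not approved — the Series B shares did not give the required vote.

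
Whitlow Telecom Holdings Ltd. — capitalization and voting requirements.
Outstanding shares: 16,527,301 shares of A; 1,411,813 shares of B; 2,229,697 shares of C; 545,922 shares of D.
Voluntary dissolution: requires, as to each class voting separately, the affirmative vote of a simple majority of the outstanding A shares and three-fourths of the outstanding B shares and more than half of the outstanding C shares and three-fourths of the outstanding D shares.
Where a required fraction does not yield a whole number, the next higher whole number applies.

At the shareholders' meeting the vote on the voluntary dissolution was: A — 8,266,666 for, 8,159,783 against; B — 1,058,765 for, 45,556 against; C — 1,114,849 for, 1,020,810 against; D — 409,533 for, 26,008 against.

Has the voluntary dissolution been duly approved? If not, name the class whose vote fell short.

Not approved — the B shares did not give the required vote.

A: a majority of 16527301 is 8263651; 8,263,651 required, 8,266,666 in favor — approved.
B: 3/4 of 1411813 = 1058859.75, rounded up to 1058860; 1,058,860 required, 1,058,765 in favor — not approved.
C: a majority of 2229697 is 1114849; 1,114,849 required, 1,114,849 in favor — approved.
D: 3/4 of 545922 = 409441.50, rounded up to 409442; 409,442 required, 409,533 in favor — approved.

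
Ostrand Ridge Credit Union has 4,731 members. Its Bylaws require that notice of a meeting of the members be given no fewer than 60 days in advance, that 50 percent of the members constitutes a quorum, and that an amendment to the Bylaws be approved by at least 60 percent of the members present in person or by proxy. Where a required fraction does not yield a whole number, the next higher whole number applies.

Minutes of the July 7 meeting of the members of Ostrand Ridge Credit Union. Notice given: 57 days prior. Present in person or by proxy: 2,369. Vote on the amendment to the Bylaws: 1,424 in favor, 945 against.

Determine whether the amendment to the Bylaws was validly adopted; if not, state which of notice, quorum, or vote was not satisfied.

Notice: 57 days given; 60 required. Not satisfied.
Quorum: 50% of 4,731 = 2,365.50, rounded up to 2,366; 2,369 present. Satisfied.
Vote: requires three-fifths of those present (2,369); 3/5 of 2369 = 1421.40, rounded up to 1422, so 1,422 needed; 1,424 in favor. Satisfied.

Invalid — notice requirement not satisfied.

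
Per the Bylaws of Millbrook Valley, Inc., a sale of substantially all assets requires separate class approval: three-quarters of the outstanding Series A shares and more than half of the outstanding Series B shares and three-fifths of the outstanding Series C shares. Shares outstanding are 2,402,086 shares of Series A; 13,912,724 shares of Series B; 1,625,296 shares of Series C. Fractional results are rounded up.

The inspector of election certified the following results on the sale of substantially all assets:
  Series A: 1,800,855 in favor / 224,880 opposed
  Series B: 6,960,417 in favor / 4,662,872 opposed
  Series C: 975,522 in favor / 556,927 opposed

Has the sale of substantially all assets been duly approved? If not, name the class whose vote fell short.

Series A: 3/4 of 2402086 = 1801564.50, rounded up to 1801565; 1,801,565 required, 1,800,855 in favor — not approved.
Series B: a majority of 13912724 is 6956363; 6,956,363 required, 6,960,417 in favor — approved.
Series C: 3/5 of 1625296 = 975177.60, rounded up to 975178; 975,178 required, 975,522 in favor — approved.

Not approved — the Series A shares did not give the required vote.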